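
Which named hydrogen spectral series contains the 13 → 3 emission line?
Paschen series

The spectral series in hydrogen are named based on the final (lower) energy level:
- Lyman series: n_final = 1 (ultraviolet)
- Balmer series: n_final = 2 (visible/near-UV)
- Paschen series: n_final = 3 (infrared)
- Brackett series: n_final = 4 (infrared)
- Pfund series: n_final = 5 (far infrared)

Since this transition ends at n = 3, it belongs to the Paschen series.

For reference, this 13 → 3 line has photon energy
ΔE = 13.6057 eV × (1/3² - 1/13²) = 1.431237 eV,
corresponding to wavelength λ = hc/ΔE = 1239.84 eV·nm / 1.431237 eV = 866.27 nm in the infrared region.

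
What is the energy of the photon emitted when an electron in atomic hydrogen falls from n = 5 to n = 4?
0.30613 eV

The energy levels are E_n = -13.6057 eV / n².

Energy at n = 5: E_5 = -13.6057 / 5² = -0.54422800 eV
Energy at n = 4: E_4 = -13.6057 / 4² = -0.85035625 eV

For emission (electron falling to lower state), the photon energy is:
E_photon = E_5 - E_4 = |-0.54422800 - (-0.85035625)|
E_photon = 0.30613 eV

This energy is carried away by the emitted photon.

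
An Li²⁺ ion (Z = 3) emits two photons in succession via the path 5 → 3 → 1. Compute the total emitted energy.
117.553 eV

The energy levels of Li²⁺ are E_n = -13.6057 × 3² / n² eV.

First transition (5 → 3):
ΔE₁ = |E_3 - E_5|
ΔE₁ = |-13.605700000 - (-4.898052000)| = 8.707648 eV

Second transition (3 → 1):
ΔE₂ = |E_1 - E_3|
ΔE₂ = |-122.451300000 - (-13.605700000)| = 108.845600 eV

Total energy released:
E_total = ΔE₁ + ΔE₂ = 8.707648 + 108.845600 = 117.553 eV

Note: This equals the direct transition 5 → 1: 117.553 eV ✓
Energy is conserved regardless of the path taken.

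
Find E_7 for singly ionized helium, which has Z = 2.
-1.111 eV

For hydrogen-like ions, the energy levels scale with Z²:
E_n = -13.6057 Z² / n² eV

For He⁺ (Z = 2) at n = 7:
E_7 = -13.6057 × 2² / 7²
E_7 = -13.6057 × 4 / 49
E_7 = -54.4228 / 49
E_7 = -1.111 eV

The energy is 4 times more negative than hydrogen at the same n due to the stronger nuclear charge.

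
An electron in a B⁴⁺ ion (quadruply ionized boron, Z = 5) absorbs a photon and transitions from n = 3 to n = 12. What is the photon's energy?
35.431510 eV

The energy levels of a hydrogen-like atom are E_n = -13.6057 Z² eV / n².

Energy at n = 3: E_3 = -13.6057 × 5² / 3² = -37.793611111 eV
Energy at n = 12: E_12 = -13.6057 × 5² / 12² = -2.362100694 eV

The excitation energy is the difference:
ΔE = E_12 - E_3
ΔE = -2.362100694 - (-37.793611111)
ΔE = 35.431510 eV

Since this is positive, energy must be absorbed (photon absorption).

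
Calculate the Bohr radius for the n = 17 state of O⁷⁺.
1.911653 nm (or 19.116527 Å)

The Bohr radius formula is:
r_n = n² a₀ / Z

where a₀ = 0.052917721 nm is the Bohr radius.

For O⁷⁺ (Z = 8) at n = 17:
r_17 = 17² × 0.052917721 nm / 8
r_17 = 289 × 0.052917721 nm / 8
r_17 = 15.2932214 nm / 8
r_17 = 1.911653 nm

The electron orbits at approximately 1.911653 nm from the nucleus.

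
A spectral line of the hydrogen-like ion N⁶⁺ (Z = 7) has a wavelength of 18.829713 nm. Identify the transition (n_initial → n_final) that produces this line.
n = 9 → n = 3

First, find the photon energy from the wavelength (hc = 1239.84 eV·nm):
E = hc/λ = 1239.84 eV·nm / 18.829713 nm = 65.844870 eV

The energy levels of N⁶⁺ satisfy E_n = -13.6057 × 7² / n² eV, so an emission n_i → n_f releases
ΔE = 13.6057 × 7² × (1/n_f² − 1/n_i²) eV.

Setting ΔE equal to the photon energy:
1/n_f² − 1/n_i² = 65.844870 / (13.6057 × 7²) = 0.098765433

Since 1/n_i² must be positive, we need 1/n_f² > 0.098765433, i.e. n_f ≤ 3. For each allowed n_f, solve n_i = (1/n_f² − 0.098765433)^(−1/2) and check whether it is a whole number:
  n_f = 1: 1/n_i² = 1.000000000 − 0.098765433 = 0.901234567 → n_i = 1.053  (not an integer) ✗
  n_f = 2: 1/n_i² = 0.250000000 − 0.098765433 = 0.151234567 → n_i = 2.571  (not an integer) ✗
  n_f = 3: 1/n_i² = 0.111111111 − 0.098765433 = 0.012345678 → n_i = 9.000  → integer, n_i = 9 ✓

Only n_f = 3 gives an integer upper level, n_i = 9.

The transition is from n = 9 to n = 3 (emission).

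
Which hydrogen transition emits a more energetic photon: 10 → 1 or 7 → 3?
10 → 1

Calculate the energy for each transition:

Transition 10 → 1:
ΔE₁ = |E_1 - E_10| = |-13.6057/1² - (-13.6057/10²)|
ΔE₁ = |-13.6057000000 - (-0.1360570000)| = 13.4696430 eV

Transition 7 → 3:
ΔE₂ = |E_3 - E_7| = |-13.6057/3² - (-13.6057/7²)|
ΔE₂ = |-1.5117444444 - (-0.2776673469)| = 1.2340771 eV

Since 13.4696430 eV > 1.2340771 eV, the transition 10 → 1 emits the more energetic photon.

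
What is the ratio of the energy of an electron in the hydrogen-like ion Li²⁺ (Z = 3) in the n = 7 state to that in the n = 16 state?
5.22

Using E_n = -13.6057 Z² / n² eV with Z = 3:

E_7 = -13.6057 × 3² / 7² = -122.4513 / 49 = -2.49900612 eV
E_16 = -13.6057 × 3² / 16² = -122.4513 / 256 = -0.47832539 eV

The ratio is:
E_7/E_16 = (-2.49900612) / (-0.47832539)
E_7/E_16 = (-122.4513/49) / (-122.4513/256)
E_7/E_16 = 256/49
E_7/E_16 = 5.22
(Note: the Z² factors cancel in the ratio.)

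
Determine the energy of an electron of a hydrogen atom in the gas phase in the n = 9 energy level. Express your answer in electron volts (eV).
-0.16797 eV

The energy levels of a hydrogen-like atom are given by:
E_n = -13.6057 eV / n²

For n = 9:
E_9 = -13.6057 eV / 9²
E_9 = -13.6057 eV / 81
E_9 = -0.16797 eV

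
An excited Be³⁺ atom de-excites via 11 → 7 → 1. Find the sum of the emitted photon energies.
215.89 eV

The energy levels of Be³⁺ are E_n = -13.6057 × 4² / n² eV.

First transition (11 → 7):
ΔE₁ = |E_7 - E_11|
ΔE₁ = |-4.44267755 - (-1.79910083)| = 2.64358 eV

Second transition (7 → 1):
ΔE₂ = |E_1 - E_7|
ΔE₂ = |-217.69120000 - (-4.44267755)| = 213.24852 eV

Total energy released:
E_total = ΔE₁ + ΔE₂ = 2.64358 + 213.24852 = 215.89 eV

Note: This equals the direct transition 11 → 1: 215.89 eV ✓
Energy is conserved regardless of the path taken.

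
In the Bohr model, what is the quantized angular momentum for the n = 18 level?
1.8982e-33 J·s (or 18ℏ)

In the Bohr model, angular momentum is quantized:
L = nℏ

where ℏ = h/(2π) = 1.054572e-34 J·s

For n = 18:
L = 18 × 1.054572e-34 J·s
L = 1.8982e-33 J·s

This can also be written as L = 18ℏ.
The angular momentum is an integer multiple of the reduced Planck constant.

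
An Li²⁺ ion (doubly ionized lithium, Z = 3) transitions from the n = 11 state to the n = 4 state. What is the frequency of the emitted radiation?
1.61e+15 Hz

First, find the transition energy:
E_11 = -13.6057 × 3² / 11² = -1.01199 eV
E_4 = -13.6057 × 3² / 4² = -7.65321 eV
|ΔE| = |E_4 - E_11| = 6.64122 eV

Convert to Joules: E = 6.64122 eV × (1.602177 × 10⁻¹⁹ J/eV) = 1.0640e-18 J

Using E = hf:
f = E/h = 1.0640e-18 J / (6.62607 × 10⁻³⁴ J·s)
f = 1.61e+15 Hz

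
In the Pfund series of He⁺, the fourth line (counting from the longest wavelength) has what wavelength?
823.800 nm

The lines of a series are numbered from the longest wavelength (smallest ΔE) outward; the fourth line is the transition from n = n_f + 4 to n_f.
The Pfund series has all transitions ending at n_f = 5.

For He⁺ (Z = 2), the fourth line (δ-line) is the jump from n = 9 to n = 5:
E_9 = -13.6057 × 2² / 9² = -0.6718864 eV
E_5 = -13.6057 × 2² / 5² = -2.1769120 eV
ΔE = E_9 - E_5 = 1.5050256 eV

λ = hc/E = 1239.84 eV·nm / 1.5050256 eV
λ = 823.800 nm

This is the δ-line of the Pfund series in He⁺.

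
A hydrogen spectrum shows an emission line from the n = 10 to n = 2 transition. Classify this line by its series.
Balmer series

The spectral series in hydrogen are named based on the final (lower) energy level:
- Lyman series: n_final = 1 (ultraviolet)
- Balmer series: n_final = 2 (visible/near-UV)
- Paschen series: n_final = 3 (infrared)
- Brackett series: n_final = 4 (infrared)
- Pfund series: n_final = 5 (far infrared)

Since this transition ends at n = 2, it belongs to the Balmer series.

For reference, this 10 → 2 line has photon energy
ΔE = 13.6057 eV × (1/2² - 1/10²) = 3.265368000 eV,
corresponding to wavelength λ = hc/ΔE = 1239.84 eV·nm / 3.265368000 eV = 379.69380 nm in the visible/near-UV region.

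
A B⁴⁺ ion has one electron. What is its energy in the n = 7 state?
-6.941684 eV

For hydrogen-like ions, the energy levels scale with Z²:
E_n = -13.6057 Z² / n² eV

For B⁴⁺ (Z = 5) at n = 7:
E_7 = -13.6057 × 5² / 7²
E_7 = -13.6057 × 25 / 49
E_7 = -340.1425 / 49
E_7 = -6.941684 eV

The energy is 25 times more negative than hydrogen at the same n due to the stronger nuclear charge.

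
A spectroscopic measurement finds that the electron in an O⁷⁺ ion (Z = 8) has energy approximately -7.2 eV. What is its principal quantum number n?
n = 11

The exact energy levels follow E_n = -13.6057 Z² / n² eV with Z = 8.

The measured value (-7.2 eV) is reported to only 2 significant figures, so we must test candidate n values and see which one matches to that precision.

Candidate energies:
  n = 9:  E = -13.6057 × 8² / 9² = -10.75018 eV
  n = 10:  E = -13.6057 × 8² / 10² = -8.70765 eV
  n = 11:  E = -13.6057 × 8² / 11² = -7.19640 eV  ← matches
  n = 12:  E = -13.6057 × 8² / 12² = -6.04698 eV
  n = 13:  E = -13.6057 × 8² / 13² = -5.15245 eV

Checking against the measurement of -7.2 eV (2 sig figs), only n = 11 agrees:
E_11 = -7.19640 eV, which rounds to -7.2 eV ✓

Therefore n = 11.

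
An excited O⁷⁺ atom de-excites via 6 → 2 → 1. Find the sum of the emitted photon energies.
846.5769 eV

The energy levels of O⁷⁺ are E_n = -13.6057 × 8² / n² eV.

First transition (6 → 2):
ΔE₁ = |E_2 - E_6|
ΔE₁ = |-217.6912000000 - (-24.1879111111)| = 193.5032889 eV

Second transition (2 → 1):
ΔE₂ = |E_1 - E_2|
ΔE₂ = |-870.7648000000 - (-217.6912000000)| = 653.0736000 eV

Total energy released:
E_total = ΔE₁ + ΔE₂ = 193.5032889 + 653.0736000 = 846.5769 eV

Note: This equals the direct transition 6 → 1: 846.5769 eV ✓
Energy is conserved regardless of the path taken.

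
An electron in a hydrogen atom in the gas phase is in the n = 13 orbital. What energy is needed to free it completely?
0.0805 eV

The ionization energy is the energy needed to remove the electron completely (n → ∞).

For hydrogen, E_n = -13.6057 eV / n².

At n = 13: E_13 = -13.6057 / 13² = -0.0805071 eV
At n = ∞: E_∞ = 0 eV

Ionization energy = E_∞ - E_13 = 0 - (-0.0805071) = 0.0805071 eV
Ionization energy ≈ 0.0805 eV

This is also called the binding energy of the electron in state n = 13.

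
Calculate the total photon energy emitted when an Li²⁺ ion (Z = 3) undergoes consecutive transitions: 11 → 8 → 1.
121.43931 eV

The energy levels of Li²⁺ are E_n = -13.6057 × 3² / n² eV.

First transition (11 → 8):
ΔE₁ = |E_8 - E_11|
ΔE₁ = |-1.91330156250 - (-1.01199421488)| = 0.90130735 eV

Second transition (8 → 1):
ΔE₂ = |E_1 - E_8|
ΔE₂ = |-122.45130000000 - (-1.91330156250)| = 120.53799844 eV

Total energy released:
E_total = ΔE₁ + ΔE₂ = 0.90130735 + 120.53799844 = 121.43931 eV

Note: This equals the direct transition 11 → 1: 121.43931 eV ✓
Energy is conserved regardless of the path taken.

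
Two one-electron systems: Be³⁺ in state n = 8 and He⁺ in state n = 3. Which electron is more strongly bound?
He⁺ at n = 3 (E = -6.046978 eV)

Using E_n = -13.6057 Z² / n² eV:

Be³⁺ (Z = 4) at n = 8:
E = -13.6057 × 4² / 8² = -13.6057 × 16 / 64 = -3.401425000 eV

He⁺ (Z = 2) at n = 3:
E = -13.6057 × 2² / 3² = -13.6057 × 4 / 9 = -6.046977778 eV

Since -6.046977778 eV < -3.401425000 eV,
He⁺ at n = 3 is more tightly bound (requires more energy to ionize).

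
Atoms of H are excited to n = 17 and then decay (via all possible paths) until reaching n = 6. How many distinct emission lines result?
66

The electron can occupy levels n = 6, 7, ..., 17 during de-excitation — that is m = 17 - 6 + 1 = 12 distinct levels.

The number of distinct spectral lines equals the number of ways to choose 2 of these m levels (each pair gives one possible emission transition):

Number of lines = m(m-1)/2 = 12×11/2 = 66

These correspond to all possible transitions between the 12 levels:
17 → 16, 17 → 15, 17 → 14, 17 → 13, 17 → 12, 17 → 11, 17 → 10, 17 → 9...

Each transition produces a photon with a unique energy (and thus wavelength). This count does not depend on Z.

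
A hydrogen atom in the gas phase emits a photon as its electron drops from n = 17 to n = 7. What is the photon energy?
0.230589 eV

The energy levels are E_n = -13.6057 eV / n².

Energy at n = 17: E_17 = -13.6057 / 17² = -0.047078547 eV
Energy at n = 7: E_7 = -13.6057 / 7² = -0.277667347 eV

For emission (electron falling to lower state), the photon energy is:
E_photon = E_17 - E_7 = |-0.047078547 - (-0.277667347)|
E_photon = 0.230589 eV

This energy is carried away by the emitted photon.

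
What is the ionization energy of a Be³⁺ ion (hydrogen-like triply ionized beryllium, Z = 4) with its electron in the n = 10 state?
2.18 eV

The ionization energy is the energy needed to remove the electron completely (n → ∞).

For a hydrogen-like ion with Z = 4, E_n = -13.6057 Z² / n² eV.

At n = 10: E_10 = -13.6057 × 4² / 10² = -2.17691 eV
At n = ∞: E_∞ = 0 eV

Ionization energy = E_∞ - E_10 = 0 - (-2.17691) = 2.17691 eV
Ionization energy ≈ 2.18 eV

This is also called the binding energy of the electron in state n = 10.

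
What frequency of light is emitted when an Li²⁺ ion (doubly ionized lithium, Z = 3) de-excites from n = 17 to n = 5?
1.08189e+15 Hz

First, find the transition energy:
E_17 = -13.6057 × 3² / 17² = -0.42370692 eV
E_5 = -13.6057 × 3² / 5² = -4.89805200 eV
|ΔE| = |E_5 - E_17| = 4.47434508 eV

Convert to Joules: E = 4.47434508 eV × (1.602177 × 10⁻¹⁹ J/eV) = 7.1686928e-19 J

Using E = hf:
f = E/h = 7.1686928e-19 J / (6.62607 × 10⁻³⁴ J·s)
f = 1.08189e+15 Hz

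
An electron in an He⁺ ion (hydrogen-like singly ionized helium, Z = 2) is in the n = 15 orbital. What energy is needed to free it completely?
0.242 eV

The ionization energy is the energy needed to remove the electron completely (n → ∞).

For a hydrogen-like ion with Z = 2, E_n = -13.6057 Z² / n² eV.

At n = 15: E_15 = -13.6057 × 2² / 15² = -0.241879 eV
At n = ∞: E_∞ = 0 eV

Ionization energy = E_∞ - E_15 = 0 - (-0.241879) = 0.241879 eV
Ionization energy ≈ 0.242 eV

This is also called the binding energy of the electron in state n = 15.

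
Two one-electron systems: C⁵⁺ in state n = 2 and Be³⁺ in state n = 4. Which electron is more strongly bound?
C⁵⁺ at n = 2 (E = -122.451300 eV)

Using E_n = -13.6057 Z² / n² eV:

C⁵⁺ (Z = 6) at n = 2:
E = -13.6057 × 6² / 2² = -13.6057 × 36 / 4 = -122.451300000 eV

Be³⁺ (Z = 4) at n = 4:
E = -13.6057 × 4² / 4² = -13.6057 × 16 / 16 = -13.605700000 eV

Since -122.451300000 eV < -13.605700000 eV,
C⁵⁺ at n = 2 is more tightly bound (requires more energy to ionize).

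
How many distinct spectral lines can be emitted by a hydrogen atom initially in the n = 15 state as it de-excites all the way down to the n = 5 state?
55

The electron can occupy levels n = 5, 6, ..., 15 during de-excitation — that is m = 15 - 5 + 1 = 11 distinct levels.

The number of distinct spectral lines equals the number of ways to choose 2 of these m levels (each pair gives one possible emission transition):

Number of lines = m(m-1)/2 = 11×10/2 = 55

These correspond to all possible transitions between the 11 levels:
15 → 14, 15 → 13, 15 → 12, 15 → 11, 15 → 10, 15 → 9, 15 → 8, 15 → 7...

Each transition produces a photon with a unique energy (and thus wavelength). This count does not depend on Z.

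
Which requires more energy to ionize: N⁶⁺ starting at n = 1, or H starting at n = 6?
N⁶⁺ at n = 1 (E = -666.679 eV)

Using E_n = -13.6057 Z² / n² eV:

N⁶⁺ (Z = 7) at n = 1:
E = -13.6057 × 7² / 1² = -13.6057 × 49 / 1 = -666.679300 eV

H (Z = 1) at n = 6:
E = -13.6057 × 1² / 6² = -13.6057 × 1 / 36 = -0.377936 eV

Since -666.679300 eV < -0.377936 eV,
N⁶⁺ at n = 1 is more tightly bound (requires more energy to ionize).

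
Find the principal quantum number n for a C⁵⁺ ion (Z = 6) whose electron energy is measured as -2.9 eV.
n = 13

The exact energy levels follow E_n = -13.6057 Z² / n² eV with Z = 6.

The measured value (-2.9 eV) is reported to only 2 significant figures, so we must test candidate n values and see which one matches to that precision.

Candidate energies:
  n = 11:  E = -13.6057 × 6² / 11² = -4.047977 eV
  n = 12:  E = -13.6057 × 6² / 12² = -3.401425 eV
  n = 13:  E = -13.6057 × 6² / 13² = -2.898256 eV  ← matches
  n = 14:  E = -13.6057 × 6² / 14² = -2.499006 eV
  n = 15:  E = -13.6057 × 6² / 15² = -2.176912 eV

Checking against the measurement of -2.9 eV (2 sig figs), only n = 13 agrees:
E_13 = -2.898256 eV, which rounds to -2.9 eV ✓

Therefore n = 13.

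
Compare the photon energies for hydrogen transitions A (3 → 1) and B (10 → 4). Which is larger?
3 → 1

Calculate the energy for each transition:

Transition 3 → 1:
ΔE₁ = |E_1 - E_3| = |-13.6057/1² - (-13.6057/3²)|
ΔE₁ = |-13.60570000 - (-1.51174444)| = 12.09396 eV

Transition 10 → 4:
ΔE₂ = |E_4 - E_10| = |-13.6057/4² - (-13.6057/10²)|
ΔE₂ = |-0.85035625 - (-0.13605700)| = 0.71430 eV

Since 12.09396 eV > 0.71430 eV, the transition 3 → 1 emits the more energetic photon.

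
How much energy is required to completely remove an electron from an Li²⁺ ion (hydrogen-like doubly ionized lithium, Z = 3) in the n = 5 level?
4.8981 eV

The ionization energy is the energy needed to remove the electron completely (n → ∞).

For a hydrogen-like ion with Z = 3, E_n = -13.6057 Z² / n² eV.

At n = 5: E_5 = -13.6057 × 3² / 5² = -4.8980520 eV
At n = ∞: E_∞ = 0 eV

Ionization energy = E_∞ - E_5 = 0 - (-4.8980520) = 4.8980520 eV
Ionization energy ≈ 4.8981 eV

This is also called the binding energy of the electron in state n = 5.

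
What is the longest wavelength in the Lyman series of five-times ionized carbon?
3.375056 nm

The longest wavelength corresponds to the smallest energy transition in the series.
The Lyman series has all transitions ending at n_f = 1.

For C⁵⁺ (Z = 6), the first line (α-line) is the jump from n = 2 to n = 1:
E_2 = -13.6057 × 6² / 2² = -122.45130000 eV
E_1 = -13.6057 × 6² / 1² = -489.80520000 eV
ΔE = E_2 - E_1 = 367.35390000 eV

λ = hc/E = 1239.84 eV·nm / 367.35390000 eV
λ = 3.375056 nm

This is the α-line of the Lyman series in C⁵⁺.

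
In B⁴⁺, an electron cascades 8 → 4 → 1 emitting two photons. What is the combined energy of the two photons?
334.83 eV

The energy levels of B⁴⁺ are E_n = -13.6057 × 5² / n² eV.

First transition (8 → 4):
ΔE₁ = |E_4 - E_8|
ΔE₁ = |-21.25890625 - (-5.31472656)| = 15.94418 eV

Second transition (4 → 1):
ΔE₂ = |E_1 - E_4|
ΔE₂ = |-340.14250000 - (-21.25890625)| = 318.88359 eV

Total energy released:
E_total = ΔE₁ + ΔE₂ = 15.94418 + 318.88359 = 334.83 eV

Note: This equals the direct transition 8 → 1: 334.83 eV ✓
Energy is conserved regardless of the path taken.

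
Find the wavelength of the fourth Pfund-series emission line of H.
3295.20 nm

The lines of a series are numbered from the longest wavelength (smallest ΔE) outward; the fourth line is the transition from n = n_f + 4 to n_f.
The Pfund series has all transitions ending at n_f = 5.

For H, the fourth line (δ-line) is the jump from n = 9 to n = 5:
E_9 = -13.6057 / 9² = -0.16797160 eV
E_5 = -13.6057 / 5² = -0.54422800 eV
ΔE = E_9 - E_5 = 0.37625640 eV

λ = hc/E = 1239.84 eV·nm / 0.37625640 eV
λ = 3295.20 nm

This is the δ-line of the Pfund series in H.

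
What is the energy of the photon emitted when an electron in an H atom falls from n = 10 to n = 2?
3.26537 eV

The energy levels are E_n = -13.6057 eV / n².

Energy at n = 10: E_10 = -13.6057 / 10² = -0.13605700 eV
Energy at n = 2: E_2 = -13.6057 / 2² = -3.40142500 eV

For emission (electron falling to lower state), the photon energy is:
E_photon = E_10 - E_2 = |-0.13605700 - (-3.40142500)|
E_photon = 3.26537 eV

This energy is carried away by the emitted photon.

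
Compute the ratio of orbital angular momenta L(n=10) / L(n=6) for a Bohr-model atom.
1.6667

In the Bohr model, L_n = nℏ, so the ratio is purely the ratio of quantum numbers:

L_10/L_6 = 10ℏ / 6ℏ = 10/6 = 1.6667

The angular momentum scales linearly with n.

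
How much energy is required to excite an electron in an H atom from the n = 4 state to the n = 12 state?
0.755872 eV

The energy levels of a hydrogen-like atom are E_n = -13.6057 eV / n².

Energy at n = 4: E_4 = -13.6057 / 4² = -0.850356250 eV
Energy at n = 12: E_12 = -13.6057 / 12² = -0.094484028 eV

The excitation energy is the difference:
ΔE = E_12 - E_4
ΔE = -0.094484028 - (-0.850356250)
ΔE = 0.755872 eV

Since this is positive, energy must be absorbed (photon absorption).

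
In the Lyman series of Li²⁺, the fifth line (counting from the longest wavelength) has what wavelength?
10.414459 nm

The lines of a series are numbered from the longest wavelength (smallest ΔE) outward; the fifth line is the transition from n = n_f + 5 to n_f.
The Lyman series has all transitions ending at n_f = 1.

For Li²⁺ (Z = 3), the fifth line (ε-line) is the jump from n = 6 to n = 1:
E_6 = -13.6057 × 3² / 6² = -3.40142500 eV
E_1 = -13.6057 × 3² / 1² = -122.45130000 eV
ΔE = E_6 - E_1 = 119.04987500 eV

λ = hc/E = 1239.84 eV·nm / 119.04987500 eV
λ = 10.414459 nm

This is the ε-line of the Lyman series in Li²⁺.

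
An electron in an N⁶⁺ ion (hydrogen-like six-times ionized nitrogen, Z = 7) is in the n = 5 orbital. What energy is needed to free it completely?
26.67 eV

The ionization energy is the energy needed to remove the electron completely (n → ∞).

For a hydrogen-like ion with Z = 7, E_n = -13.6057 Z² / n² eV.

At n = 5: E_5 = -13.6057 × 7² / 5² = -26.66717 eV
At n = ∞: E_∞ = 0 eV

Ionization energy = E_∞ - E_5 = 0 - (-26.66717) = 26.66717 eV
Ionization energy ≈ 26.67 eV

This is also called the binding energy of the electron in state n = 5.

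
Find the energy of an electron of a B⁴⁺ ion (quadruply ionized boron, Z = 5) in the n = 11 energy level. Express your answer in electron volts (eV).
-2.81 eV

The energy levels of a hydrogen-like atom are given by:
E_n = -13.6057 Z² / n² eV  (with Z = 5 for B⁴⁺)

For n = 11:
E_11 = -13.6057 × 5² / 11²
E_11 = -13.6057 × 25 / 121
E_11 = -2.81 eV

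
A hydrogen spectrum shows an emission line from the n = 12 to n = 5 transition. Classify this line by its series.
Pfund series

The spectral series in hydrogen are named based on the final (lower) energy level:
- Lyman series: n_final = 1 (ultraviolet)
- Balmer series: n_final = 2 (visible/near-UV)
- Paschen series: n_final = 3 (infrared)
- Brackett series: n_final = 4 (infrared)
- Pfund series: n_final = 5 (far infrared)

Since this transition ends at n = 5, it belongs to the Pfund series.

For reference, this 12 → 5 line has photon energy
ΔE = 13.6057 eV × (1/5² - 1/12²) = 0.44974397222 eV,
corresponding to wavelength λ = hc/ΔE = 1239.84 eV·nm / 0.44974397222 eV = 2756.76847 nm in the far infrared region.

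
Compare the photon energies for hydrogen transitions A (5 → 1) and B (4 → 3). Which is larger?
5 → 1

Calculate the energy for each transition:

Transition 5 → 1:
ΔE₁ = |E_1 - E_5| = |-13.6057/1² - (-13.6057/5²)|
ΔE₁ = |-13.60570000000 - (-0.54422800000)| = 13.06147200 eV

Transition 4 → 3:
ΔE₂ = |E_3 - E_4| = |-13.6057/3² - (-13.6057/4²)|
ΔE₂ = |-1.51174444444 - (-0.85035625000)| = 0.66138819 eV

Since 13.06147200 eV > 0.66138819 eV, the transition 5 → 1 emits the more energetic photon.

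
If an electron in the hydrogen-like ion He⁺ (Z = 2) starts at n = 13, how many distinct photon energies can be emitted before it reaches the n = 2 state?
66

The electron can occupy levels n = 2, 3, ..., 13 during de-excitation — that is m = 13 - 2 + 1 = 12 distinct levels.

The number of distinct spectral lines equals the number of ways to choose 2 of these m levels (each pair gives one possible emission transition):

Number of lines = m(m-1)/2 = 12×11/2 = 66

These correspond to all possible transitions between the 12 levels:
13 → 12, 13 → 11, 13 → 10, 13 → 9, 13 → 8, 13 → 7, 13 → 6, 13 → 5...

Each transition produces a photon with a unique energy (and thus wavelength). This count does not depend on Z.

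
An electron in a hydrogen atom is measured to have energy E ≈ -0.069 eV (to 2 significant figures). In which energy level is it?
n = 14

The exact energy levels follow E_n = -13.6057 eV / n².

The measured value (-0.069 eV) is reported to only 2 significant figures, so we must test candidate n values and see which one matches to that precision.

Candidate energies:
  n = 12:  E = -13.6057/12² = -0.09448 eV
  n = 13:  E = -13.6057/13² = -0.08051 eV
  n = 14:  E = -13.6057/14² = -0.06942 eV  ← matches
  n = 15:  E = -13.6057/15² = -0.06047 eV
  n = 16:  E = -13.6057/16² = -0.05315 eV

Checking against the measurement of -0.069 eV (2 sig figs), only n = 14 agrees:
E_14 = -0.06942 eV, which rounds to -0.069 eV ✓

Therefore n = 14.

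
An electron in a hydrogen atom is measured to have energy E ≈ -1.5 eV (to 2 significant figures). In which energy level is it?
n = 3

The exact energy levels follow E_n = -13.6057 eV / n².

The measured value (-1.5 eV) is reported to only 2 significant figures, so we must test candidate n values and see which one matches to that precision.

Candidate energies:
  n = 1:  E = -13.6057/1² = -13.60570 eV
  n = 2:  E = -13.6057/2² = -3.40143 eV
  n = 3:  E = -13.6057/3² = -1.51174 eV  ← matches
  n = 4:  E = -13.6057/4² = -0.85036 eV
  n = 5:  E = -13.6057/5² = -0.54423 eV

Checking against the measurement of -1.5 eV (2 sig figs), only n = 3 agrees:
E_3 = -1.51174 eV, which rounds to -1.5 eV ✓

Therefore n = 3.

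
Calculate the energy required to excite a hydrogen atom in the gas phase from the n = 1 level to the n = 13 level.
13.53 eV

The energy levels of a hydrogen-like atom are E_n = -13.6057 eV / n².

Energy at n = 1: E_1 = -13.6057 / 1² = -13.60570 eV
Energy at n = 13: E_13 = -13.6057 / 13² = -0.08051 eV

The excitation energy is the difference:
ΔE = E_13 - E_1
ΔE = -0.08051 - (-13.60570)
ΔE = 13.53 eV

Since this is positive, energy must be absorbed (photon absorption).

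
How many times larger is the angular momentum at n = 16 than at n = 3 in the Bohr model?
5.33

In the Bohr model, L_n = nℏ, so the ratio is purely the ratio of quantum numbers:

L_16/L_3 = 16ℏ / 3ℏ = 16/3 = 5.33

The angular momentum scales linearly with n.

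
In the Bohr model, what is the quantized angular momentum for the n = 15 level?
1.582e-33 J·s (or 15ℏ)

In the Bohr model, angular momentum is quantized:
L = nℏ

where ℏ = h/(2π) = 1.05457e-34 J·s

For n = 15:
L = 15 × 1.05457e-34 J·s
L = 1.582e-33 J·s

This can also be written as L = 15ℏ.
The angular momentum is an integer multiple of the reduced Planck constant.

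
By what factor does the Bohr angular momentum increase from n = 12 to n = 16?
1.333333

In the Bohr model, L_n = nℏ, so the ratio is purely the ratio of quantum numbers:

L_16/L_12 = 16ℏ / 12ℏ = 16/12 = 1.333333

The angular momentum scales linearly with n.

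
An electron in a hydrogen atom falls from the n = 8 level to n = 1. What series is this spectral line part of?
Lyman series

The spectral series in hydrogen are named based on the final (lower) energy level:
- Lyman series: n_final = 1 (ultraviolet)
- Balmer series: n_final = 2 (visible/near-UV)
- Paschen series: n_final = 3 (infrared)
- Brackett series: n_final = 4 (infrared)
- Pfund series: n_final = 5 (far infrared)

Since this transition ends at n = 1, it belongs to the Lyman series.

For reference, this 8 → 1 line has photon energy
ΔE = 13.6057 eV × (1/1² - 1/8²) = 13.39311 eV,
corresponding to wavelength λ = hc/ΔE = 1239.84 eV·nm / 13.39311 eV = 92.573 nm in the ultraviolet region.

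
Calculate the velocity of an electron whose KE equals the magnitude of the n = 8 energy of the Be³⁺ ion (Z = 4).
1.094e+06 m/s (or 0.364868% of c)

The binding energy at n = 8 for Be³⁺ is:
E_8 = -13.6057 × 4²/8² = -3.40142500 eV
|E_8| = 3.40142500 eV

Convert to Joules:
KE = 3.40142500 eV × (1.602177 × 10⁻¹⁹ J/eV) = 5.44968e-19 J

Using KE = ½mv²:
v = √(2·KE/m_e)
v = √(2 × 5.44968e-19 J / 9.10938 × 10⁻³¹ kg)
v = 1.094e+06 m/s

This is approximately 0.364868% the speed of light.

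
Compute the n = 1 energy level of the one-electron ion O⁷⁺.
-870.7648 eV

For hydrogen-like ions, the energy levels scale with Z²:
E_n = -13.6057 Z² / n² eV

For O⁷⁺ (Z = 8) at n = 1:
E_1 = -13.6057 × 8² / 1²
E_1 = -13.6057 × 64 / 1
E_1 = -870.7648 / 1
E_1 = -870.7648 eV

The energy is 64 times more negative than hydrogen at the same n due to the stronger nuclear charge.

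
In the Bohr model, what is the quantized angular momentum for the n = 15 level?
1.5819e-33 J·s (or 15ℏ)

In the Bohr model, angular momentum is quantized:
L = nℏ

where ℏ = h/(2π) = 1.054572e-34 J·s

For n = 15:
L = 15 × 1.054572e-34 J·s
L = 1.5819e-33 J·s

This can also be written as L = 15ℏ.
The angular momentum is an integer multiple of the reduced Planck constant.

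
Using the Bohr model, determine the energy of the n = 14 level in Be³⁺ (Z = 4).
-1.111 eV

For hydrogen-like ions, the energy levels scale with Z²:
E_n = -13.6057 Z² / n² eV

For Be³⁺ (Z = 4) at n = 14:
E_14 = -13.6057 × 4² / 14²
E_14 = -13.6057 × 16 / 196
E_14 = -217.6912 / 196
E_14 = -1.111 eV

The energy is 16 times more negative than hydrogen at the same n due to the stronger nuclear charge.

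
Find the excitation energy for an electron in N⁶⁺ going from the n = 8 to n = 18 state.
8.35921 eV

The energy levels of a hydrogen-like atom are E_n = -13.6057 Z² eV / n².

Energy at n = 8: E_8 = -13.6057 × 7² / 8² = -10.41686406 eV
Energy at n = 18: E_18 = -13.6057 × 7² / 18² = -2.05765216 eV

The excitation energy is the difference:
ΔE = E_18 - E_8
ΔE = -2.05765216 - (-10.41686406)
ΔE = 8.35921 eV

Since this is positive, energy must be absorbed (photon absorption).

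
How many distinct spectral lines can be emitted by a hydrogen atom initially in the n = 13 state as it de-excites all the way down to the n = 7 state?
21

The electron can occupy levels n = 7, 8, ..., 13 during de-excitation — that is m = 13 - 7 + 1 = 7 distinct levels.

The number of distinct spectral lines equals the number of ways to choose 2 of these m levels (each pair gives one possible emission transition):

Number of lines = m(m-1)/2 = 7×6/2 = 21

These correspond to all possible transitions between the 7 levels:
13 → 12, 13 → 11, 13 → 10, 13 → 9, 13 → 8, 13 → 7, 12 → 11, 12 → 10...

Each transition produces a photon with a unique energy (and thus wavelength). This count does not depend on Z.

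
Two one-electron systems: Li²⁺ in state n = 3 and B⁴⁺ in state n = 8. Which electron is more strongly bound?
Li²⁺ at n = 3 (E = -13.6057 eV)

Using E_n = -13.6057 Z² / n² eV:

Li²⁺ (Z = 3) at n = 3:
E = -13.6057 × 3² / 3² = -13.6057 × 9 / 9 = -13.6057000 eV

B⁴⁺ (Z = 5) at n = 8:
E = -13.6057 × 5² / 8² = -13.6057 × 25 / 64 = -5.3147266 eV

Since -13.6057000 eV < -5.3147266 eV,
Li²⁺ at n = 3 is more tightly bound (requires more energy to ionize).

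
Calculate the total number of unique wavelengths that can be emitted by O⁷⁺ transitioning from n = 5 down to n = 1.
10

The electron can occupy levels n = 1, 2, ..., 5 during de-excitation — that is m = 5 - 1 + 1 = 5 distinct levels.

The number of distinct spectral lines equals the number of ways to choose 2 of these m levels (each pair gives one possible emission transition):

Number of lines = m(m-1)/2 = 5×4/2 = 10

These correspond to all possible transitions between the 5 levels:
5 → 4, 5 → 3, 5 → 2, 5 → 1, 4 → 3, 4 → 2, 4 → 1, 3 → 2...

Each transition produces a photon with a unique energy (and thus wavelength). This count does not depend on Z.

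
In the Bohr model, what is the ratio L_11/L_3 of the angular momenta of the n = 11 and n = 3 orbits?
3.666667

In the Bohr model, L_n = nℏ, so the ratio is purely the ratio of quantum numbers:

L_11/L_3 = 11ℏ / 3ℏ = 11/3 = 3.666667

The angular momentum scales linearly with n.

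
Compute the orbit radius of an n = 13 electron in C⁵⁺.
1.4905 nm (or 14.9052 Å)

The Bohr radius formula is:
r_n = n² a₀ / Z

where a₀ = 0.0529177 nm is the Bohr radius.

For C⁵⁺ (Z = 6) at n = 13:
r_13 = 13² × 0.0529177 nm / 6
r_13 = 169 × 0.0529177 nm / 6
r_13 = 8.94309 nm / 6
r_13 = 1.4905 nm

The electron orbits at approximately 1.4905 nm from the nucleus.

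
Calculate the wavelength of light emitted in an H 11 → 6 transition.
4669.96578 nm

First, find the transition energy using E_n = -13.6057 / n² eV:
E_11 = -13.6057 / 11² = -0.11244380165 eV
E_6 = -13.6057 / 6² = -0.37793611111 eV

Photon energy: |ΔE| = |E_6 - E_11| = 0.26549230946 eV

Convert to wavelength using E = hc/λ with hc = 1239.84 eV·nm:
λ = hc/E = 1239.84 eV·nm / 0.26549230946 eV
λ = 4669.96578 nm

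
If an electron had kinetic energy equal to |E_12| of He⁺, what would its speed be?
3.646e+05 m/s (or 0.1216% of c)

The binding energy at n = 12 for He⁺ is:
E_12 = -13.6057 × 2²/12² = -0.3779361 eV
|E_12| = 0.3779361 eV

Convert to Joules:
KE = 0.3779361 eV × (1.602177 × 10⁻¹⁹ J/eV) = 6.05521e-20 J

Using KE = ½mv²:
v = √(2·KE/m_e)
v = √(2 × 6.05521e-20 J / 9.10938 × 10⁻³¹ kg)
v = 3.646e+05 m/s

This is approximately 0.1216% the speed of light.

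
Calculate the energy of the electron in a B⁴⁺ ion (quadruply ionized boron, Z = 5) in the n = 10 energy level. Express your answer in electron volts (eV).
-3.4014 eV

The energy levels of a hydrogen-like atom are given by:
E_n = -13.6057 Z² / n² eV  (with Z = 5 for B⁴⁺)

For n = 10:
E_10 = -13.6057 × 5² / 10²
E_10 = -13.6057 × 25 / 100
E_10 = -3.4014 eV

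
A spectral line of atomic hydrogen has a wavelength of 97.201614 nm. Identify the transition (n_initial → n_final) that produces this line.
n = 4 → n = 1

First, find the photon energy from the wavelength (hc = 1239.84 eV·nm):
E = hc/λ = 1239.84 eV·nm / 97.201614 nm = 12.755344 eV

The energy levels of hydrogen satisfy E_n = -13.6057 / n² eV, so an emission n_i → n_f releases
ΔE = 13.6057 × (1/n_f² − 1/n_i²) eV.

Setting ΔE equal to the photon energy:
1/n_f² − 1/n_i² = 12.755344 / 13.6057 = 0.93750002

Since 1/n_i² must be positive, we need 1/n_f² > 0.93750002, i.e. n_f ≤ 1. For each allowed n_f, solve n_i = (1/n_f² − 0.93750002)^(−1/2) and check whether it is a whole number:
  n_f = 1: 1/n_i² = 1.00000000 − 0.93750002 = 0.06249998 → n_i = 4.000  → integer, n_i = 4 ✓

Only n_f = 1 gives an integer upper level, n_i = 4.

The transition is from n = 4 to n = 1 (emission).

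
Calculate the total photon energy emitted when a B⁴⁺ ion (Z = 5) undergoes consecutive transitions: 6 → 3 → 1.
330.69410 eV

The energy levels of B⁴⁺ are E_n = -13.6057 × 5² / n² eV.

First transition (6 → 3):
ΔE₁ = |E_3 - E_6|
ΔE₁ = |-37.79361111111 - (-9.44840277778)| = 28.34520833 eV

Second transition (3 → 1):
ΔE₂ = |E_1 - E_3|
ΔE₂ = |-340.14250000000 - (-37.79361111111)| = 302.34888889 eV

Total energy released:
E_total = ΔE₁ + ΔE₂ = 28.34520833 + 302.34888889 = 330.69410 eV

Note: This equals the direct transition 6 → 1: 330.69410 eV ✓
Energy is conserved regardless of the path taken.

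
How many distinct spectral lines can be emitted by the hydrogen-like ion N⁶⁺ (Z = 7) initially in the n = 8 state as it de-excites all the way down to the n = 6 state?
3

The electron can occupy levels n = 6, 7, ..., 8 during de-excitation — that is m = 8 - 6 + 1 = 3 distinct levels.

The number of distinct spectral lines equals the number of ways to choose 2 of these m levels (each pair gives one possible emission transition):

Number of lines = m(m-1)/2 = 3×2/2 = 3

These correspond to all possible transitions between the 3 levels:
8 → 7, 8 → 6, 7 → 6

Each transition produces a photon with a unique energy (and thus wavelength). This count does not depend on Z.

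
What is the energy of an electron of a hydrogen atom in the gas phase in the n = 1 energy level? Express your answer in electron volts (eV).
-13.6057 eV

The energy levels of a hydrogen-like atom are given by:
E_n = -13.6057 eV / n²

For n = 1:
E_1 = -13.6057 eV / 1²
E_1 = -13.6057 eV / 1
E_1 = -13.6057 eV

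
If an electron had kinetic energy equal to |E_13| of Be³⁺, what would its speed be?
6.7314e+05 m/s (or 0.2245% of c)

The binding energy at n = 13 for Be³⁺ is:
E_13 = -13.6057 × 4²/13² = -1.2881136 eV
|E_13| = 1.2881136 eV

Convert to Joules:
KE = 1.2881136 eV × (1.602177 × 10⁻¹⁹ J/eV) = 2.063786e-19 J

Using KE = ½mv²:
v = √(2·KE/m_e)
v = √(2 × 2.063786e-19 J / 9.10938 × 10⁻³¹ kg)
v = 6.7314e+05 m/s

This is approximately 0.2245% the speed of light.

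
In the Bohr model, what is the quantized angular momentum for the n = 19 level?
2.0037e-33 J·s (or 19ℏ)

In the Bohr model, angular momentum is quantized:
L = nℏ

where ℏ = h/(2π) = 1.054572e-34 J·s

For n = 19:
L = 19 × 1.054572e-34 J·s
L = 2.0037e-33 J·s

This can also be written as L = 19ℏ.
The angular momentum is an integer multiple of the reduced Planck constant.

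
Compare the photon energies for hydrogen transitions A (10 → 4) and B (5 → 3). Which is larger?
5 → 3

Calculate the energy for each transition:

Transition 10 → 4:
ΔE₁ = |E_4 - E_10| = |-13.6057/4² - (-13.6057/10²)|
ΔE₁ = |-0.85035625000 - (-0.13605700000)| = 0.71429925 eV

Transition 5 → 3:
ΔE₂ = |E_3 - E_5| = |-13.6057/3² - (-13.6057/5²)|
ΔE₂ = |-1.51174444444 - (-0.54422800000)| = 0.96751644 eV

Since 0.96751644 eV > 0.71429925 eV, the transition 5 → 3 emits the more energetic photon.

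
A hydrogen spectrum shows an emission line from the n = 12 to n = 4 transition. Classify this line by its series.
Brackett series

The spectral series in hydrogen are named based on the final (lower) energy level:
- Lyman series: n_final = 1 (ultraviolet)
- Balmer series: n_final = 2 (visible/near-UV)
- Paschen series: n_final = 3 (infrared)
- Brackett series: n_final = 4 (infrared)
- Pfund series: n_final = 5 (far infrared)

Since this transition ends at n = 4, it belongs to the Brackett series.

For reference, this 12 → 4 line has photon energy
ΔE = 13.6057 eV × (1/4² - 1/12²) = 0.75587222222 eV,
corresponding to wavelength λ = hc/ΔE = 1239.84 eV·nm / 0.75587222222 eV = 1640.27724 nm in the infrared region.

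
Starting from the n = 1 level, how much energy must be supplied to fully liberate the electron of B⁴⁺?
340.14250 eV

The ionization energy is the energy needed to remove the electron completely (n → ∞).

For a hydrogen-like ion with Z = 5, E_n = -13.6057 Z² / n² eV.

At n = 1: E_1 = -13.6057 × 5² / 1² = -340.14250000 eV
At n = ∞: E_∞ = 0 eV

Ionization energy = E_∞ - E_1 = 0 - (-340.14250000) = 340.14250000 eV
Ionization energy ≈ 340.14250 eV

This is also called the binding energy of the electron in state n = 1.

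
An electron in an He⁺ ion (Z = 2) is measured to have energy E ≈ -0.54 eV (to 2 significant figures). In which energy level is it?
n = 10

The exact energy levels follow E_n = -13.6057 Z² / n² eV with Z = 2.

The measured value (-0.54 eV) is reported to only 2 significant figures, so we must test candidate n values and see which one matches to that precision.

Candidate energies:
  n = 8:  E = -13.6057 × 2² / 8² = -0.85036 eV
  n = 9:  E = -13.6057 × 2² / 9² = -0.67189 eV
  n = 10:  E = -13.6057 × 2² / 10² = -0.54423 eV  ← matches
  n = 11:  E = -13.6057 × 2² / 11² = -0.44978 eV
  n = 12:  E = -13.6057 × 2² / 12² = -0.37794 eV

Checking against the measurement of -0.54 eV (2 sig figs), only n = 10 agrees:
E_10 = -0.54423 eV, which rounds to -0.54 eV ✓

Therefore n = 10.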